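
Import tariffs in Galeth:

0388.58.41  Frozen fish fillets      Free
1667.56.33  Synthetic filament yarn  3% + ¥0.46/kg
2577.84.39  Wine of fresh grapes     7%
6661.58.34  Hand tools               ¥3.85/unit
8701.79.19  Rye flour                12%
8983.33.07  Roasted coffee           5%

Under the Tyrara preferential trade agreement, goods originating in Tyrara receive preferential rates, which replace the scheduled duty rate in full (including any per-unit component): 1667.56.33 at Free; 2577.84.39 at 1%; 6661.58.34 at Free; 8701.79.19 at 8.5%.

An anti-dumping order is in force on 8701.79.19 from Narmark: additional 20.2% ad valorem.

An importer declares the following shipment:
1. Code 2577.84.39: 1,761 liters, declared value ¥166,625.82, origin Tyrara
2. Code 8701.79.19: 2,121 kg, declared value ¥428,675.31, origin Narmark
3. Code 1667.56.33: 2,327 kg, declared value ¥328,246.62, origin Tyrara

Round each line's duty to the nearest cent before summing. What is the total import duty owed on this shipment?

Line 1 (2577.84.39, Tyrara, 1,761 liters, ¥166,625.82):
Base rate for 2577.84.39 is 7%.
Origin Tyrara qualifies under the Galeth–Tyrara agreement and 2577.84.39 is covered: preferential rate 1% applies instead.
Duty = ¥166,625.82 × 1% = ¥1,666.26.
Line 2 (8701.79.19, Narmark, 2,121 kg, ¥428,675.31):
Base rate for 8701.79.19 is 12%.
8701.79.19 has an FTA preferential rate, but origin Narmark is not Tyrara; base rate stands.
Additional duty on 8701.79.19 from Narmark: +20.2%. Applied ad valorem rate: 12% + 20.2% = 32.2%.
Duty = ¥428,675.31 × 32.2% = ¥138,033.45.
Line 3 (1667.56.33, Tyrara, 2,327 kg, ¥328,246.62):
Base rate for 1667.56.33 is 3% + ¥0.46/kg.
Origin Tyrara qualifies under the Galeth–Tyrara agreement and 1667.56.33 is covered: preferential rate Free applies instead.
Duty = ¥328,246.62 × 0% = ¥0.00.
Total = ¥1,666.26 + ¥138,033.45 + ¥0.00 = ¥139,699.71.

¥139,699.71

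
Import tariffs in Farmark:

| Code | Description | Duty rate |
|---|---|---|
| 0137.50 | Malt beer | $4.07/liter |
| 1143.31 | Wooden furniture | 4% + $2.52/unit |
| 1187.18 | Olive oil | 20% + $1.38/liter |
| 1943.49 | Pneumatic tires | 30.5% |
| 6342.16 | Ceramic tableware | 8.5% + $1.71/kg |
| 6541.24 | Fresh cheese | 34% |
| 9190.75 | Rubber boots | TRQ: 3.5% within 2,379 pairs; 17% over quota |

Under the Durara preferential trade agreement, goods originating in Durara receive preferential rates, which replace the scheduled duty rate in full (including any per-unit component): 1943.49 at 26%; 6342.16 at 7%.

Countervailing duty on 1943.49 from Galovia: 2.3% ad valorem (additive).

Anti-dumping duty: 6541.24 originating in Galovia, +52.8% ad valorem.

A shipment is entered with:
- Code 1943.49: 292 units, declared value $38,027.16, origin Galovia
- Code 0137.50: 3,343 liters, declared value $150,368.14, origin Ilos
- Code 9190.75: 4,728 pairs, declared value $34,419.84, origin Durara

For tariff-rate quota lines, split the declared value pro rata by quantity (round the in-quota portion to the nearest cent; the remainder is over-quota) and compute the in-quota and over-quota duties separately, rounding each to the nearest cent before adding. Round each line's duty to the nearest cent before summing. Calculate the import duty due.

$29,592.21

Line 1 (1943.49, Galovia, 292 units, $38,027.16):
Base rate for 1943.49 is 30.5%.
1943.49 has an FTA preferential rate, but origin Galovia is not Durara; base rate stands.
Additional duty on 1943.49 from Galovia: +2.3%. Applied ad valorem rate: 30.5% + 2.3% = 32.8%.
Duty = $38,027.16 × 32.8% = $12,472.91.
Line 2 (0137.50, Ilos, 3,343 liters, $150,368.14):
Base rate for 0137.50 is $4.07/liter.
Duty = 3,343 × $4.07 = $13,606.01.
Line 3 (9190.75, Durara, 4,728 pairs, $34,419.84):
Code 9190.75 is under a tariff-rate quota (threshold 2,379 pairs). In-quota: 2,379 pairs at 3.5%; over-quota: 2,349 pairs at 17%.
Pro-rata value split: in-quota = $34,419.84 × 2,379/4,728 = $17,319.12; over-quota = $34,419.84 − $17,319.12 = $17,100.72.
In-quota duty = $17,319.12 × 3.5% = $606.17. Over-quota duty = $17,100.72 × 17% = $2,907.12.
Line duty = $606.17 + $2,907.12 = $3,513.29.
Total = $12,472.91 + $13,606.01 + $3,513.29 = $29,592.21.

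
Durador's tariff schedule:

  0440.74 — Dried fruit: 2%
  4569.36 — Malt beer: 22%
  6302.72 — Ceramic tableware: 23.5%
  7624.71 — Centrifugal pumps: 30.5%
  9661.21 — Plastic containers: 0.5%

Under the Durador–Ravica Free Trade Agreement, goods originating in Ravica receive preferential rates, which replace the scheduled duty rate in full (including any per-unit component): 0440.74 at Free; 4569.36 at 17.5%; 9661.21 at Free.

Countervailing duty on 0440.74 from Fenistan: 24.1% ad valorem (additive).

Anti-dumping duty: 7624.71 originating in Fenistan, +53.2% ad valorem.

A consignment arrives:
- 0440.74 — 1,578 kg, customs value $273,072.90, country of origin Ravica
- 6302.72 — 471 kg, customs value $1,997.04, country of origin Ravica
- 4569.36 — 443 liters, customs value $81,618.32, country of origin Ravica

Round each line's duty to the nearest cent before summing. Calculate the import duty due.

$14,752.51

Line 1 (0440.74, Ravica, 1,578 kg, $273,072.90):
Base rate for 0440.74 is 2%.
Origin Ravica qualifies under the Durador–Ravica agreement and 0440.74 is covered: preferential rate Free applies instead.
The additional-duty order on 0440.74 targets Fenistan, not Ravica; it does not apply.
Duty = $273,072.90 × 0% = $0.00.
Line 2 (6302.72, Ravica, 471 kg, $1,997.04):
Base rate for 6302.72 is 23.5%.
Origin Ravica is the FTA partner but 6302.72 is not on the preference list; base rate stands.
Duty = $1,997.04 × 23.5% = $469.30.
Line 3 (4569.36, Ravica, 443 liters, $81,618.32):
Base rate for 4569.36 is 22%.
Origin Ravica qualifies under the Durador–Ravica agreement and 4569.36 is covered: preferential rate 17.5% applies instead.
Duty = $81,618.32 × 17.5% = $14,283.21.
Total = $0.00 + $469.30 + $14,283.21 = $14,752.51.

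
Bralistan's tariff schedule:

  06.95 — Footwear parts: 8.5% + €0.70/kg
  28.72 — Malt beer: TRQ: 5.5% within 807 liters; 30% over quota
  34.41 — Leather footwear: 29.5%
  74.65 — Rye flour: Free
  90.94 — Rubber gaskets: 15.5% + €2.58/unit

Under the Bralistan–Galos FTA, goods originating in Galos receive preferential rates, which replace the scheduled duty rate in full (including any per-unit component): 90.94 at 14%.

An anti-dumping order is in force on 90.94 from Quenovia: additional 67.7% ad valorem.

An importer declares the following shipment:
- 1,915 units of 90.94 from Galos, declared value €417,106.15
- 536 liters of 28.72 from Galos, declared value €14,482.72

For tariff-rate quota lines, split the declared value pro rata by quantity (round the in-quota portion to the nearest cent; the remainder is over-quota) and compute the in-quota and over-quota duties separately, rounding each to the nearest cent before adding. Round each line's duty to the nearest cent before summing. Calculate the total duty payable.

€59,191.41

Line 1 (90.94, Galos, 1,915 units, €417,106.15):
Base rate for 90.94 is 15.5% + €2.58/unit.
Origin Galos qualifies under the Bralistan–Galos agreement and 90.94 is covered: preferential rate 14% applies instead.
The additional-duty order on 90.94 targets Quenovia, not Galos; it does not apply.
Duty = €417,106.15 × 14% = €58,394.86.
Line 2 (28.72, Galos, 536 liters, €14,482.72):
Code 28.72 is under a tariff-rate quota (threshold 807 liters). Quantity 536 liters is within the quota, so the in-quota rate 5.5% applies to the full value.
Duty = €14,482.72 × 5.5% = €796.55.
Total = €58,394.86 + €796.55 = €59,191.41.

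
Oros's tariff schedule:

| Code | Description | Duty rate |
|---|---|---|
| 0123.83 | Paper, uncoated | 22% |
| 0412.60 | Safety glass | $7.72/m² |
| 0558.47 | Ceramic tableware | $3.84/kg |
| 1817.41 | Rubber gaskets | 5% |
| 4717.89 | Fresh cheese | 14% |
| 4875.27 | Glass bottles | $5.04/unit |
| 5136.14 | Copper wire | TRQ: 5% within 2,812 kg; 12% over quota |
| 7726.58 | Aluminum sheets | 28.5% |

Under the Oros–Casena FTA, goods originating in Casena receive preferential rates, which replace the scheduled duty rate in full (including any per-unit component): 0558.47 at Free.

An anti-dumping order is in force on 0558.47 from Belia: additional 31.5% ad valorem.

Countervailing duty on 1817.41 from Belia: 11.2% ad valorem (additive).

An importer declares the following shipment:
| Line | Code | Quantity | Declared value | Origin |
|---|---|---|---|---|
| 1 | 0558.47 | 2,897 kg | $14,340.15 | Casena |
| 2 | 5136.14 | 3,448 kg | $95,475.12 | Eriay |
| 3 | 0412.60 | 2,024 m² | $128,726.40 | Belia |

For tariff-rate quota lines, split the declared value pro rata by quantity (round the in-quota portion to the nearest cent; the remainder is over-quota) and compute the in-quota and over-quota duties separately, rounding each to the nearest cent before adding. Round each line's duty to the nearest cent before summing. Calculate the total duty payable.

Line 1 (0558.47, Casena, 2,897 kg, $14,340.15):
Base rate for 0558.47 is $3.84/kg.
Origin Casena qualifies under the Oros–Casena agreement and 0558.47 is covered: preferential rate Free applies instead.
The additional-duty order on 0558.47 targets Belia, not Casena; it does not apply.
Duty = $14,340.15 × 0% = $0.00.
Line 2 (5136.14, Eriay, 3,448 kg, $95,475.12):
Code 5136.14 is under a tariff-rate quota (threshold 2,812 kg). In-quota: 2,812 kg at 5%; over-quota: 636 kg at 12%.
Pro-rata value split: in-quota = $95,475.12 × 2,812/3,448 = $77,864.28; over-quota = $95,475.12 − $77,864.28 = $17,610.84.
In-quota duty = $77,864.28 × 5% = $3,893.21. Over-quota duty = $17,610.84 × 12% = $2,113.30.
Line duty = $3,893.21 + $2,113.30 = $6,006.51.
Line 3 (0412.60, Belia, 2,024 m², $128,726.40):
Base rate for 0412.60 is $7.72/m².
Duty = 2,024 × $7.72 = $15,625.28.
Total = $0.00 + $6,006.51 + $15,625.28 = $21,631.79.

$21,631.79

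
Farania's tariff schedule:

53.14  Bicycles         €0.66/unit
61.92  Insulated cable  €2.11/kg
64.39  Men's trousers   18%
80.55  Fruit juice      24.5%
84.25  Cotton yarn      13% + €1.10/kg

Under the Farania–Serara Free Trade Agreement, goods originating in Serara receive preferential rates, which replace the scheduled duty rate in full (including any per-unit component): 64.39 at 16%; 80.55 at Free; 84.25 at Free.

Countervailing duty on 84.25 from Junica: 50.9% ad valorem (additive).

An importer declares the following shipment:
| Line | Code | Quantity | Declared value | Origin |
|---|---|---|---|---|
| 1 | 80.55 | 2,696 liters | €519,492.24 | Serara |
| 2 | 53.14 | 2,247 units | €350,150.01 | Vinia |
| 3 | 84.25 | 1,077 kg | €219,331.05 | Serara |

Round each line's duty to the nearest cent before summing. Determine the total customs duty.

€1,483.02

Line 1 (80.55, Serara, 2,696 liters, €519,492.24):
Base rate for 80.55 is 24.5%.
Origin Serara qualifies under the Farania–Serara agreement and 80.55 is covered: preferential rate Free applies instead.
Duty = €519,492.24 × 0% = €0.00.
Line 2 (53.14, Vinia, 2,247 units, €350,150.01):
Base rate for 53.14 is €0.66/unit.
Duty = 2,247 × €0.66 = €1,483.02.
Line 3 (84.25, Serara, 1,077 kg, €219,331.05):
Base rate for 84.25 is 13% + €1.10/kg.
Origin Serara qualifies under the Farania–Serara agreement and 84.25 is covered: preferential rate Free applies instead.
The additional-duty order on 84.25 targets Junica, not Serara; it does not apply.
Duty = €219,331.05 × 0% = €0.00.
Total = €0.00 + €1,483.02 + €0.00 = €1,483.02.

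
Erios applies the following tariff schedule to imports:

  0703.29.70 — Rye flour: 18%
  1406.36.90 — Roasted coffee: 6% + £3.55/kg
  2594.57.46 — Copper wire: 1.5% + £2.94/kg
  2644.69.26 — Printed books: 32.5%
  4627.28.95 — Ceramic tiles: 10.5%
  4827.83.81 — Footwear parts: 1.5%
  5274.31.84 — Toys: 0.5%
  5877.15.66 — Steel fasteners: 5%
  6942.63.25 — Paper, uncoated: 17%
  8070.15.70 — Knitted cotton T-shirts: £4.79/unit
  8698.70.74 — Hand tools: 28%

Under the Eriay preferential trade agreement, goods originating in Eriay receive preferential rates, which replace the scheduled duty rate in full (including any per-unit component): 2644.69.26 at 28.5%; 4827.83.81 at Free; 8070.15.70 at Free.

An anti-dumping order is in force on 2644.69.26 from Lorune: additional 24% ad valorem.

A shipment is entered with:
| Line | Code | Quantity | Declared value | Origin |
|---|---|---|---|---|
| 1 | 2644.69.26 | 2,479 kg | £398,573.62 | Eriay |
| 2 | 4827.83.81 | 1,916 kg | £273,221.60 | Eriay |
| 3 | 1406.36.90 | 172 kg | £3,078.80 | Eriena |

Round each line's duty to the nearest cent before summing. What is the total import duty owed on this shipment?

£114,388.81

Line 1 (2644.69.26, Eriay, 2,479 kg, £398,573.62):
Base rate for 2644.69.26 is 32.5%.
Origin Eriay qualifies under the Erios–Eriay agreement and 2644.69.26 is covered: preferential rate 28.5% applies instead.
The additional-duty order on 2644.69.26 targets Lorune, not Eriay; it does not apply.
Duty = £398,573.62 × 28.5% = £113,593.48.
Line 2 (4827.83.81, Eriay, 1,916 kg, £273,221.60):
Base rate for 4827.83.81 is 1.5%.
Origin Eriay qualifies under the Erios–Eriay agreement and 4827.83.81 is covered: preferential rate Free applies instead.
Duty = £273,221.60 × 0% = £0.00.
Line 3 (1406.36.90, Eriena, 172 kg, £3,078.80):
Base rate for 1406.36.90 is 6% + £3.55/kg.
Duty = £3,078.80 × 6% + 172 × £3.55 = £795.33.
Total = £113,593.48 + £0.00 + £795.33 = £114,388.81.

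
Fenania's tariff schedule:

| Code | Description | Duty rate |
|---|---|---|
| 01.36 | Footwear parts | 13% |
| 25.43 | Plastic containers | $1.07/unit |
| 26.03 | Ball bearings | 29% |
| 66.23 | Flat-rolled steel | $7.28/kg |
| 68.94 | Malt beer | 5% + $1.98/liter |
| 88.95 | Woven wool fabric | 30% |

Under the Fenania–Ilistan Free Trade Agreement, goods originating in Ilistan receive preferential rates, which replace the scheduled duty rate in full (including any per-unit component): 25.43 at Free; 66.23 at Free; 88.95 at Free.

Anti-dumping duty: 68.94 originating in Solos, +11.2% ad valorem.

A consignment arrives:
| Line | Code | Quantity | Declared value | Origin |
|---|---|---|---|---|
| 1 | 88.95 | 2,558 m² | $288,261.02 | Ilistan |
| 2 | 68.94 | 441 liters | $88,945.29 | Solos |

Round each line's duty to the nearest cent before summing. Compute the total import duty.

$15,282.32

Line 1 (88.95, Ilistan, 2,558 m², $288,261.02):
Base rate for 88.95 is 30%.
Origin Ilistan qualifies under the Fenania–Ilistan agreement and 88.95 is covered: preferential rate Free applies instead.
Duty = $288,261.02 × 0% = $0.00.
Line 2 (68.94, Solos, 441 liters, $88,945.29):
Base rate for 68.94 is 5% + $1.98/liter.
Additional duty on 68.94 from Solos: +11.2%. Applied ad valorem rate: 5% + 11.2% = 16.2%.
Duty = $88,945.29 × 16.2% + 441 × $1.98 = $15,282.32.
Total = $0.00 + $15,282.32 = $15,282.32.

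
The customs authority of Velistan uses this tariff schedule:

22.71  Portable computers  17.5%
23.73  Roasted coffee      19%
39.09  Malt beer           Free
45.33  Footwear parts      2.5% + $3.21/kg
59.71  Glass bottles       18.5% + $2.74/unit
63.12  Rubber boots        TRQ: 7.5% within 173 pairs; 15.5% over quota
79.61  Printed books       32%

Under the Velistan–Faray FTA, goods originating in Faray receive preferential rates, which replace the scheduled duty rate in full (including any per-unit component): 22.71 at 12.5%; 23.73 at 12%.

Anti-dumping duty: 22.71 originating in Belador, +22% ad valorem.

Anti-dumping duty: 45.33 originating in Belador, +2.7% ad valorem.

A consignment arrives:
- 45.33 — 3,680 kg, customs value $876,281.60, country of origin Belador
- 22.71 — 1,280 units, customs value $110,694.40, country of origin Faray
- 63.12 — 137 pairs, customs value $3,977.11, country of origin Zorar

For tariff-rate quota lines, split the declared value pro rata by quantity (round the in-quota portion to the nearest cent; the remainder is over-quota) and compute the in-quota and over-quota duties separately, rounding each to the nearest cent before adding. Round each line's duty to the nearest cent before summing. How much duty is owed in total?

Line 1 (45.33, Belador, 3,680 kg, $876,281.60):
Base rate for 45.33 is 2.5% + $3.21/kg.
Additional duty on 45.33 from Belador: +2.7%. Applied ad valorem rate: 2.5% + 2.7% = 5.2%.
Duty = $876,281.60 × 5.2% + 3,680 × $3.21 = $57,379.44.
Line 2 (22.71, Faray, 1,280 units, $110,694.40):
Base rate for 22.71 is 17.5%.
Origin Faray qualifies under the Velistan–Faray agreement and 22.71 is covered: preferential rate 12.5% applies instead.
The additional-duty order on 22.71 targets Belador, not Faray; it does not apply.
Duty = $110,694.40 × 12.5% = $13,836.80.
Line 3 (63.12, Zorar, 137 pairs, $3,977.11):
Code 63.12 is under a tariff-rate quota (threshold 173 pairs). Quantity 137 pairs is within the quota, so the in-quota rate 7.5% applies to the full value.
Duty = $3,977.11 × 7.5% = $298.28.
Total = $57,379.44 + $13,836.80 + $298.28 = $71,514.52.

$71,514.52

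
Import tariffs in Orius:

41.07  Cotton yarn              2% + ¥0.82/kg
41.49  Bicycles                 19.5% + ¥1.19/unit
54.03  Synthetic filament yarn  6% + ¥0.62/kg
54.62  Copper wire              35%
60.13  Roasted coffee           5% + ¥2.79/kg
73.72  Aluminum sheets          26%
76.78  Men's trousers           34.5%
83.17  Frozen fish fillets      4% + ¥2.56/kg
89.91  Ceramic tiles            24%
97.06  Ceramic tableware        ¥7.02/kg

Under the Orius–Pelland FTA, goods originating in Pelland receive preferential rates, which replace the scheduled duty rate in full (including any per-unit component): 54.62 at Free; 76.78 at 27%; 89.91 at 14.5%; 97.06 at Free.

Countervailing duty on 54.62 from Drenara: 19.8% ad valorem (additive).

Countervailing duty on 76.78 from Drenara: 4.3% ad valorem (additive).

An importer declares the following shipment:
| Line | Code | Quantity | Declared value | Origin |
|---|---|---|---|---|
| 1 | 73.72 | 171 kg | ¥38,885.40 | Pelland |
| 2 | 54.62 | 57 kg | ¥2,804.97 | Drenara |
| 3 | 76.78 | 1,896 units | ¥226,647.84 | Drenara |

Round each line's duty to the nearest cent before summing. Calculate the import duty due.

Line 1 (73.72, Pelland, 171 kg, ¥38,885.40):
Base rate for 73.72 is 26%.
Origin Pelland is the FTA partner but 73.72 is not on the preference list; base rate stands.
Duty = ¥38,885.40 × 26% = ¥10,110.20.
Line 2 (54.62, Drenara, 57 kg, ¥2,804.97):
Base rate for 54.62 is 35%.
54.62 has an FTA preferential rate, but origin Drenara is not Pelland; base rate stands.
Additional duty on 54.62 from Drenara: +19.8%. Applied ad valorem rate: 35% + 19.8% = 54.8%.
Duty = ¥2,804.97 × 54.8% = ¥1,537.12.
Line 3 (76.78, Drenara, 1,896 units, ¥226,647.84):
Base rate for 76.78 is 34.5%.
76.78 has an FTA preferential rate, but origin Drenara is not Pelland; base rate stands.
Additional duty on 76.78 from Drenara: +4.3%. Applied ad valorem rate: 34.5% + 4.3% = 38.8%.
Duty = ¥226,647.84 × 38.8% = ¥87,939.36.
Total = ¥10,110.20 + ¥1,537.12 + ¥87,939.36 = ¥99,586.68.

¥99,586.68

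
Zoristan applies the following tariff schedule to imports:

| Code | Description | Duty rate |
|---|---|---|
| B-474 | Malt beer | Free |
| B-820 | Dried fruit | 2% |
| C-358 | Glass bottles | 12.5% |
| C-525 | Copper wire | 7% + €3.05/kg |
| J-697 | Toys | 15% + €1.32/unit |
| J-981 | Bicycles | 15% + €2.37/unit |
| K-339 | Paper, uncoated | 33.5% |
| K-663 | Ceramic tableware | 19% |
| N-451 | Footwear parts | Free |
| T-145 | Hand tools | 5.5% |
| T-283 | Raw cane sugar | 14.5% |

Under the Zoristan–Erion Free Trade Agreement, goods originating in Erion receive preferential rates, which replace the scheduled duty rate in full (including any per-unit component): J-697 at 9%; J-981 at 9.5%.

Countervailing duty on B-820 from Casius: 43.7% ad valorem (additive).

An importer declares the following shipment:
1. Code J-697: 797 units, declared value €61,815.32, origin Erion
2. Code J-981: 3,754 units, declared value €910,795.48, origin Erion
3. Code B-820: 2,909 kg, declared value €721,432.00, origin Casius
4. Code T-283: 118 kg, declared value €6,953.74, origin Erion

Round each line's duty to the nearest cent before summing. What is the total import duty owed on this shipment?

€422,791.66

Line 1 (J-697, Erion, 797 units, €61,815.32):
Base rate for J-697 is 15% + €1.32/unit.
Origin Erion qualifies under the Zoristan–Erion agreement and J-697 is covered: preferential rate 9% applies instead.
Duty = €61,815.32 × 9% = €5,563.38.
Line 2 (J-981, Erion, 3,754 units, €910,795.48):
Base rate for J-981 is 15% + €2.37/unit.
Origin Erion qualifies under the Zoristan–Erion agreement and J-981 is covered: preferential rate 9.5% applies instead.
Duty = €910,795.48 × 9.5% = €86,525.57.
Line 3 (B-820, Casius, 2,909 kg, €721,432.00):
Base rate for B-820 is 2%.
Additional duty on B-820 from Casius: +43.7%. Applied ad valorem rate: 2% + 43.7% = 45.7%.
Duty = €721,432.00 × 45.7% = €329,694.42.
Line 4 (T-283, Erion, 118 kg, €6,953.74):
Base rate for T-283 is 14.5%.
Origin Erion is the FTA partner but T-283 is not on the preference list; base rate stands.
Duty = €6,953.74 × 14.5% = €1,008.29.
Total = €5,563.38 + €86,525.57 + €329,694.42 + €1,008.29 = €422,791.66.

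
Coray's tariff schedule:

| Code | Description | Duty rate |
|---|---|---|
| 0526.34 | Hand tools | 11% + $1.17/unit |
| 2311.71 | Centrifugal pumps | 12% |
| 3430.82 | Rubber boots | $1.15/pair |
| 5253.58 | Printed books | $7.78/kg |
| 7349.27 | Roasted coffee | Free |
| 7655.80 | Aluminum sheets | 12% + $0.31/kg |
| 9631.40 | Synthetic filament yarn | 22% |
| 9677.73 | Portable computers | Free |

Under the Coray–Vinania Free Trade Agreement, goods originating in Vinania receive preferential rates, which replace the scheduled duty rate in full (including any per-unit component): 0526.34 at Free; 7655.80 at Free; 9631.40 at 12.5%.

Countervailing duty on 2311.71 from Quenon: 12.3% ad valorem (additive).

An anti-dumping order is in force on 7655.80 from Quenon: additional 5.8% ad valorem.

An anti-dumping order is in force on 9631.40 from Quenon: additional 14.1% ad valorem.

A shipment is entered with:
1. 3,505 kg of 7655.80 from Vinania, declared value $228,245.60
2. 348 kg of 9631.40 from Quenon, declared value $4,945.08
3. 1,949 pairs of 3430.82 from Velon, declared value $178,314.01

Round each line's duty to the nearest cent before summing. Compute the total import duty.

$4,026.52

Line 1 (7655.80, Vinania, 3,505 kg, $228,245.60):
Base rate for 7655.80 is 12% + $0.31/kg.
Origin Vinania qualifies under the Coray–Vinania agreement and 7655.80 is covered: preferential rate Free applies instead.
The additional-duty order on 7655.80 targets Quenon, not Vinania; it does not apply.
Duty = $228,245.60 × 0% = $0.00.
Line 2 (9631.40, Quenon, 348 kg, $4,945.08):
Base rate for 9631.40 is 22%.
9631.40 has an FTA preferential rate, but origin Quenon is not Vinania; base rate stands.
Additional duty on 9631.40 from Quenon: +14.1%. Applied ad valorem rate: 22% + 14.1% = 36.1%.
Duty = $4,945.08 × 36.1% = $1,785.17.
Line 3 (3430.82, Velon, 1,949 pairs, $178,314.01):
Base rate for 3430.82 is $1.15/pair.
Duty = 1,949 × $1.15 = $2,241.35.
Total = $0.00 + $1,785.17 + $2,241.35 = $4,026.52.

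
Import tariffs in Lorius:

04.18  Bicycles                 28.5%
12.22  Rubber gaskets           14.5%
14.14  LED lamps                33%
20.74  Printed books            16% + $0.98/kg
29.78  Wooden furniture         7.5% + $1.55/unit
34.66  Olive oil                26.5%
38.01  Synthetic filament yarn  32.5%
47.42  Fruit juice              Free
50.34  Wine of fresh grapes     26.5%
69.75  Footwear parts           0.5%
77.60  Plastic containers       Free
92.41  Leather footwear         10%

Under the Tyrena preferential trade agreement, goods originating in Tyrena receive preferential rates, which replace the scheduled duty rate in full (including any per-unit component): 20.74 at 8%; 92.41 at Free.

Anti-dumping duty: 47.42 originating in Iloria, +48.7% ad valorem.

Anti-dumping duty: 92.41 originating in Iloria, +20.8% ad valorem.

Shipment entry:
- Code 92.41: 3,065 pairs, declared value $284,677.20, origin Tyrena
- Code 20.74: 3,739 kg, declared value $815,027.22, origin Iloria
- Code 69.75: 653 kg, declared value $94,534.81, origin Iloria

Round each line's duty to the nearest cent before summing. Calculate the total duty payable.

Line 1 (92.41, Tyrena, 3,065 pairs, $284,677.20):
Base rate for 92.41 is 10%.
Origin Tyrena qualifies under the Lorius–Tyrena agreement and 92.41 is covered: preferential rate Free applies instead.
The additional-duty order on 92.41 targets Iloria, not Tyrena; it does not apply.
Duty = $284,677.20 × 0% = $0.00.
Line 2 (20.74, Iloria, 3,739 kg, $815,027.22):
Base rate for 20.74 is 16% + $0.98/kg.
20.74 has an FTA preferential rate, but origin Iloria is not Tyrena; base rate stands.
Duty = $815,027.22 × 16% + 3,739 × $0.98 = $134,068.58.
Line 3 (69.75, Iloria, 653 kg, $94,534.81):
Base rate for 69.75 is 0.5%.
Duty = $94,534.81 × 0.5% = $472.67.
Total = $0.00 + $134,068.58 + $472.67 = $134,541.25.

$134,541.25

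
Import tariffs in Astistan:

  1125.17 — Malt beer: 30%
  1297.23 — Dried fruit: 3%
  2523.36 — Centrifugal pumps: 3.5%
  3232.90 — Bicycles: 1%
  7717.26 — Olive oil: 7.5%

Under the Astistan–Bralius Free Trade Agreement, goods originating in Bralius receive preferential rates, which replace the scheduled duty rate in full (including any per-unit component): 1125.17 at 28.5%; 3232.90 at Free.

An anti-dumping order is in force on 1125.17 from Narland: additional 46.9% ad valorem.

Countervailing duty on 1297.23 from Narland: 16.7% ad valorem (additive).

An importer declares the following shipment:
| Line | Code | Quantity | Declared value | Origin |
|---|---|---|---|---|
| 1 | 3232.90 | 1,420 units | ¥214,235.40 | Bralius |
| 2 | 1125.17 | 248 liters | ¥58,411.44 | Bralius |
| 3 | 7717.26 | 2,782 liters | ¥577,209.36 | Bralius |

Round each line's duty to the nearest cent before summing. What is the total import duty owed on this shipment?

Line 1 (3232.90, Bralius, 1,420 units, ¥214,235.40):
Base rate for 3232.90 is 1%.
Origin Bralius qualifies under the Astistan–Bralius agreement and 3232.90 is covered: preferential rate Free applies instead.
Duty = ¥214,235.40 × 0% = ¥0.00.
Line 2 (1125.17, Bralius, 248 liters, ¥58,411.44):
Base rate for 1125.17 is 30%.
Origin Bralius qualifies under the Astistan–Bralius agreement and 1125.17 is covered: preferential rate 28.5% applies instead.
The additional-duty order on 1125.17 targets Narland, not Bralius; it does not apply.
Duty = ¥58,411.44 × 28.5% = ¥16,647.26.
Line 3 (7717.26, Bralius, 2,782 liters, ¥577,209.36):
Base rate for 7717.26 is 7.5%.
Origin Bralius is the FTA partner but 7717.26 is not on the preference list; base rate stands.
Duty = ¥577,209.36 × 7.5% = ¥43,290.70.
Total = ¥0.00 + ¥16,647.26 + ¥43,290.70 = ¥59,937.96.

¥59,937.96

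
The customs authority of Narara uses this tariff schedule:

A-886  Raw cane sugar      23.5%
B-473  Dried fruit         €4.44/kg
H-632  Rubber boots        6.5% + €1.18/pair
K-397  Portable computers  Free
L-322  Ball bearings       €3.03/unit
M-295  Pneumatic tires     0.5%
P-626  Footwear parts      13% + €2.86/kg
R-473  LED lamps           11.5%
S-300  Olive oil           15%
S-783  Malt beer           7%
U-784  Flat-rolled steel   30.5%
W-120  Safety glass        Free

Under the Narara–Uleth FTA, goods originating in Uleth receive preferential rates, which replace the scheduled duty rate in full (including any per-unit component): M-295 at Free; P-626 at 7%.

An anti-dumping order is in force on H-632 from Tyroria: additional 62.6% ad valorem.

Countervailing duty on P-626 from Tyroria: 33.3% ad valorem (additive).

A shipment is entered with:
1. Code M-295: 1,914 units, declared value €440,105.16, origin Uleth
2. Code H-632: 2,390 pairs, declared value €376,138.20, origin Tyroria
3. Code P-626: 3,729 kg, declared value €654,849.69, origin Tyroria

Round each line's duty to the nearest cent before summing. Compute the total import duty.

Line 1 (M-295, Uleth, 1,914 units, €440,105.16):
Base rate for M-295 is 0.5%.
Origin Uleth qualifies under the Narara–Uleth agreement and M-295 is covered: preferential rate Free applies instead.
Duty = €440,105.16 × 0% = €0.00.
Line 2 (H-632, Tyroria, 2,390 pairs, €376,138.20):
Base rate for H-632 is 6.5% + €1.18/pair.
Additional duty on H-632 from Tyroria: +62.6%. Applied ad valorem rate: 6.5% + 62.6% = 69.1%.
Duty = €376,138.20 × 69.1% + 2,390 × €1.18 = €262,731.70.
Line 3 (P-626, Tyroria, 3,729 kg, €654,849.69):
Base rate for P-626 is 13% + €2.86/kg.
P-626 has an FTA preferential rate, but origin Tyroria is not Uleth; base rate stands.
Additional duty on P-626 from Tyroria: +33.3%. Applied ad valorem rate: 13% + 33.3% = 46.3%.
Duty = €654,849.69 × 46.3% + 3,729 × €2.86 = €313,860.35.
Total = €0.00 + €262,731.70 + €313,860.35 = €576,592.05.

€576,592.05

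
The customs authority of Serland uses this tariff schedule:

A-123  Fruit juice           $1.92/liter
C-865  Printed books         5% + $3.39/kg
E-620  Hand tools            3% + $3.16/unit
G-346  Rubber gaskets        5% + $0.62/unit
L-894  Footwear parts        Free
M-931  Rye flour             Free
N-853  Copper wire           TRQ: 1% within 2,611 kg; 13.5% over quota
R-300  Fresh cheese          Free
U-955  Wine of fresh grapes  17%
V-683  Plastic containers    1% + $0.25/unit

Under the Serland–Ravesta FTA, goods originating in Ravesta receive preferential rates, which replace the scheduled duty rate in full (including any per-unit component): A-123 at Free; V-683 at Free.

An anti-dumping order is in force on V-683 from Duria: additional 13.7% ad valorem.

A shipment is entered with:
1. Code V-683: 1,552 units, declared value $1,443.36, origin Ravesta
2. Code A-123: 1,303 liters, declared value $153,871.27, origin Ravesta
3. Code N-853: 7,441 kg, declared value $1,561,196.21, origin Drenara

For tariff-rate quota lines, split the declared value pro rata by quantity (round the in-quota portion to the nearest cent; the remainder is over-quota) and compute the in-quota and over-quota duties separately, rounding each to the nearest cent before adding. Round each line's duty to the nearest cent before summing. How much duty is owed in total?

$142,284.75

Line 1 (V-683, Ravesta, 1,552 units, $1,443.36):
Base rate for V-683 is 1% + $0.25/unit.
Origin Ravesta qualifies under the Serland–Ravesta agreement and V-683 is covered: preferential rate Free applies instead.
The additional-duty order on V-683 targets Duria, not Ravesta; it does not apply.
Duty = $1,443.36 × 0% = $0.00.
Line 2 (A-123, Ravesta, 1,303 liters, $153,871.27):
Base rate for A-123 is $1.92/liter.
Origin Ravesta qualifies under the Serland–Ravesta agreement and A-123 is covered: preferential rate Free applies instead.
Duty = $153,871.27 × 0% = $0.00.
Line 3 (N-853, Drenara, 7,441 kg, $1,561,196.21):
Code N-853 is under a tariff-rate quota (threshold 2,611 kg). In-quota: 2,611 kg at 1%; over-quota: 4,830 kg at 13.5%.
Pro-rata value split: in-quota = $1,561,196.21 × 2,611/7,441 = $547,813.91; over-quota = $1,561,196.21 − $547,813.91 = $1,013,382.30.
In-quota duty = $547,813.91 × 1% = $5,478.14. Over-quota duty = $1,013,382.30 × 13.5% = $136,806.61.
Line duty = $5,478.14 + $136,806.61 = $142,284.75.
Total = $0.00 + $0.00 + $142,284.75 = $142,284.75.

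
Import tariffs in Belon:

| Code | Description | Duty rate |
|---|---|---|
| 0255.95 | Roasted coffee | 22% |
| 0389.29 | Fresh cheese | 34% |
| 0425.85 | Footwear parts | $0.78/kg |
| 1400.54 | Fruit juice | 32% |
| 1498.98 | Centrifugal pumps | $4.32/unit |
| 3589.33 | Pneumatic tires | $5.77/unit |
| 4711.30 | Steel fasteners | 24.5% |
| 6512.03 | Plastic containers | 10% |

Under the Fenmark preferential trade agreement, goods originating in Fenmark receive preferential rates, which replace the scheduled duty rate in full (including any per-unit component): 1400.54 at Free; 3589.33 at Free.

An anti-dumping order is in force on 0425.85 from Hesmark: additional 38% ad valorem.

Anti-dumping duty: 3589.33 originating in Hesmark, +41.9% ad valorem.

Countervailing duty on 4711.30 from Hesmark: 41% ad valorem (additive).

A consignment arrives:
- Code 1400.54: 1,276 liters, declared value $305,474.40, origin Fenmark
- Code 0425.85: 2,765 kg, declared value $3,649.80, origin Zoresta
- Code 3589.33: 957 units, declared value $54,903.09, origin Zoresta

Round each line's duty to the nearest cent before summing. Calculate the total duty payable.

$7,678.59

Line 1 (1400.54, Fenmark, 1,276 liters, $305,474.40):
Base rate for 1400.54 is 32%.
Origin Fenmark qualifies under the Belon–Fenmark agreement and 1400.54 is covered: preferential rate Free applies instead.
Duty = $305,474.40 × 0% = $0.00.
Line 2 (0425.85, Zoresta, 2,765 kg, $3,649.80):
Base rate for 0425.85 is $0.78/kg.
The additional-duty order on 0425.85 targets Hesmark, not Zoresta; it does not apply.
Duty = 2,765 × $0.78 = $2,156.70.
Line 3 (3589.33, Zoresta, 957 units, $54,903.09):
Base rate for 3589.33 is $5.77/unit.
3589.33 has an FTA preferential rate, but origin Zoresta is not Fenmark; base rate stands.
The additional-duty order on 3589.33 targets Hesmark, not Zoresta; it does not apply.
Duty = 957 × $5.77 = $5,521.89.
Total = $0.00 + $2,156.70 + $5,521.89 = $7,678.59.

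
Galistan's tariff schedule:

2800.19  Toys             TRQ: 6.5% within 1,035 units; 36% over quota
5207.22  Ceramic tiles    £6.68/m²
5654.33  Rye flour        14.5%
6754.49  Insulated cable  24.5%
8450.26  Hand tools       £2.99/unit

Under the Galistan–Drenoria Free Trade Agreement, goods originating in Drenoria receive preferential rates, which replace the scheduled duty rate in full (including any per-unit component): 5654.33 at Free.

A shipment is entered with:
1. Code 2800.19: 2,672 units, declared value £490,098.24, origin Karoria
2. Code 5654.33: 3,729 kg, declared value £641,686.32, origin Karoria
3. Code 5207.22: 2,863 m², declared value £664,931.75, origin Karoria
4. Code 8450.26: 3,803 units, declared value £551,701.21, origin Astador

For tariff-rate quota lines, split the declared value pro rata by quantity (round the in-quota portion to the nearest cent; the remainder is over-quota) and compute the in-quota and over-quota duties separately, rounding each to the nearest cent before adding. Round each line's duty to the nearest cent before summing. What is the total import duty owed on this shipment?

Line 1 (2800.19, Karoria, 2,672 units, £490,098.24):
Code 2800.19 is under a tariff-rate quota (threshold 1,035 units). In-quota: 1,035 units at 6.5%; over-quota: 1,637 units at 36%.
Pro-rata value split: in-quota = £490,098.24 × 1,035/2,672 = £189,839.70; over-quota = £490,098.24 − £189,839.70 = £300,258.54.
In-quota duty = £189,839.70 × 6.5% = £12,339.58. Over-quota duty = £300,258.54 × 36% = £108,093.07.
Line duty = £12,339.58 + £108,093.07 = £120,432.65.
Line 2 (5654.33, Karoria, 3,729 kg, £641,686.32):
Base rate for 5654.33 is 14.5%.
5654.33 has an FTA preferential rate, but origin Karoria is not Drenoria; base rate stands.
Duty = £641,686.32 × 14.5% = £93,044.52.
Line 3 (5207.22, Karoria, 2,863 m², £664,931.75):
Base rate for 5207.22 is £6.68/m².
Duty = 2,863 × £6.68 = £19,124.84.
Line 4 (8450.26, Astador, 3,803 units, £551,701.21):
Base rate for 8450.26 is £2.99/unit.
Duty = 3,803 × £2.99 = £11,370.97.
Total = £120,432.65 + £93,044.52 + £19,124.84 + £11,370.97 = £243,972.98.

£243,972.98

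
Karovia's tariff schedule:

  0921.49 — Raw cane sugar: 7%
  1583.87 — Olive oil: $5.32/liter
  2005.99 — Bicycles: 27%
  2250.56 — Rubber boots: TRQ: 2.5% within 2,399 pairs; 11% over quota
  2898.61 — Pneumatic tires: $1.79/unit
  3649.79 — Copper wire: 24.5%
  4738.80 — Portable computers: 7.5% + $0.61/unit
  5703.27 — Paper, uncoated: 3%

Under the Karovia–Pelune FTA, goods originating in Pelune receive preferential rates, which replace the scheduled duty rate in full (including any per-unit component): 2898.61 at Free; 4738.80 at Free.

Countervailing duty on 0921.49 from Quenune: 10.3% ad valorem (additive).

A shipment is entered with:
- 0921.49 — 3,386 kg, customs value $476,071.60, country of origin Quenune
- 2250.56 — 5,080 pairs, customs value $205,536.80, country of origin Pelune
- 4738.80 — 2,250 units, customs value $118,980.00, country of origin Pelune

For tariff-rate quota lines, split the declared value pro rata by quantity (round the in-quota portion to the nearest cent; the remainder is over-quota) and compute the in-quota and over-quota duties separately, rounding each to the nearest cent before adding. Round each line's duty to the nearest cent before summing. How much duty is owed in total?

$96,719.04

Line 1 (0921.49, Quenune, 3,386 kg, $476,071.60):
Base rate for 0921.49 is 7%.
Additional duty on 0921.49 from Quenune: +10.3%. Applied ad valorem rate: 7% + 10.3% = 17.3%.
Duty = $476,071.60 × 17.3% = $82,360.39.
Line 2 (2250.56, Pelune, 5,080 pairs, $205,536.80):
Code 2250.56 is under a tariff-rate quota (threshold 2,399 pairs). In-quota: 2,399 pairs at 2.5%; over-quota: 2,681 pairs at 11%.
Pro-rata value split: in-quota = $205,536.80 × 2,399/5,080 = $97,063.54; over-quota = $205,536.80 − $97,063.54 = $108,473.26.
In-quota duty = $97,063.54 × 2.5% = $2,426.59. Over-quota duty = $108,473.26 × 11% = $11,932.06.
Line duty = $2,426.59 + $11,932.06 = $14,358.65.
Line 3 (4738.80, Pelune, 2,250 units, $118,980.00):
Base rate for 4738.80 is 7.5% + $0.61/unit.
Origin Pelune qualifies under the Karovia–Pelune agreement and 4738.80 is covered: preferential rate Free applies instead.
Duty = $118,980.00 × 0% = $0.00.
Total = $82,360.39 + $14,358.65 + $0.00 = $96,719.04.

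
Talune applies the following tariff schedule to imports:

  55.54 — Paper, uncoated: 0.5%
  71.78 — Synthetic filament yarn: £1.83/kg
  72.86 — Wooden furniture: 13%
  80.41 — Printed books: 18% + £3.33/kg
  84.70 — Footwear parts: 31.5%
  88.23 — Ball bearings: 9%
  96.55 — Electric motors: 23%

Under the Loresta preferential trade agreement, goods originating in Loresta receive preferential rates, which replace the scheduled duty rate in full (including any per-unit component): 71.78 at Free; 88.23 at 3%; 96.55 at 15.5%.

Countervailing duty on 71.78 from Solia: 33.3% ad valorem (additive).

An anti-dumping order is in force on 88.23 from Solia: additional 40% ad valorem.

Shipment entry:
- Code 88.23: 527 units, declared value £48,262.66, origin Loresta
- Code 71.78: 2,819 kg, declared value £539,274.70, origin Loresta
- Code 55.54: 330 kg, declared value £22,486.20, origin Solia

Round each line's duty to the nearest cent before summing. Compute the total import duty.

Line 1 (88.23, Loresta, 527 units, £48,262.66):
Base rate for 88.23 is 9%.
Origin Loresta qualifies under the Talune–Loresta agreement and 88.23 is covered: preferential rate 3% applies instead.
The additional-duty order on 88.23 targets Solia, not Loresta; it does not apply.
Duty = £48,262.66 × 3% = £1,447.88.
Line 2 (71.78, Loresta, 2,819 kg, £539,274.70):
Base rate for 71.78 is £1.83/kg.
Origin Loresta qualifies under the Talune–Loresta agreement and 71.78 is covered: preferential rate Free applies instead.
The additional-duty order on 71.78 targets Solia, not Loresta; it does not apply.
Duty = £539,274.70 × 0% = £0.00.
Line 3 (55.54, Solia, 330 kg, £22,486.20):
Base rate for 55.54 is 0.5%.
Duty = £22,486.20 × 0.5% = £112.43.
Total = £1,447.88 + £0.00 + £112.43 = £1,560.31.

£1,560.31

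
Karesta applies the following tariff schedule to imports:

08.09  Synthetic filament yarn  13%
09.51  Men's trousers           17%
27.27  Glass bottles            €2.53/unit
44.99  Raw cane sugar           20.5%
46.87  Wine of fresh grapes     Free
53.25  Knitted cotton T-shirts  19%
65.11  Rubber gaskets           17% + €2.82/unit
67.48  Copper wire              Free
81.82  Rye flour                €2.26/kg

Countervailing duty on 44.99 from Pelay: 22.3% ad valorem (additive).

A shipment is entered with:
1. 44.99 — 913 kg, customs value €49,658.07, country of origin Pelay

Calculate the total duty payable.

Line 1 (44.99, Pelay, 913 kg, €49,658.07):
Base rate for 44.99 is 20.5%.
Additional duty on 44.99 from Pelay: +22.3%. Applied ad valorem rate: 20.5% + 22.3% = 42.8%.
Duty = €49,658.07 × 42.8% = €21,253.65.

€21,253.65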